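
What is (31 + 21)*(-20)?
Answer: -1040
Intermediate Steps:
(31 + 21)*(-20) = 52*(-20) = -1040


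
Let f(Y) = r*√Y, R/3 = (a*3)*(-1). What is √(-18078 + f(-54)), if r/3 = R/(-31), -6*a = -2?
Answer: √(-17372958 + 837*I*√6)/31 ≈ 0.0079336 + 134.45*I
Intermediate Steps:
a = ⅓ (a = -⅙*(-2) = ⅓ ≈ 0.33333)
R = -3 (R = 3*(((⅓)*3)*(-1)) = 3*(1*(-1)) = 3*(-1) = -3)
r = 9/31 (r = 3*(-3/(-31)) = 3*(-3*(-1/31)) = 3*(3/31) = 9/31 ≈ 0.29032)
f(Y) = 9*√Y/31
√(-18078 + f(-54)) = √(-18078 + 9*√(-54)/31) = √(-18078 + 9*(3*I*√6)/31) = √(-18078 + 27*I*√6/31)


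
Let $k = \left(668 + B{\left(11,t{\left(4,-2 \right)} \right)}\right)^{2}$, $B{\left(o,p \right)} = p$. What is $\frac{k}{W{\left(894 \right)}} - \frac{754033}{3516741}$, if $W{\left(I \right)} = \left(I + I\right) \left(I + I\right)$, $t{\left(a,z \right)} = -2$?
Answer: $- \frac{23631380671}{312300667764} \approx -0.075669$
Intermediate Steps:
$W{\left(I \right)} = 4 I^{2}$ ($W{\left(I \right)} = 2 I 2 I = 4 I^{2}$)
$k = 443556$ ($k = \left(668 - 2\right)^{2} = 666^{2} = 443556$)
$\frac{k}{W{\left(894 \right)}} - \frac{754033}{3516741} = \frac{443556}{4 \cdot 894^{2}} - \frac{754033}{3516741} = \frac{443556}{4 \cdot 799236} - \frac{754033}{3516741} = \frac{443556}{3196944} - \frac{754033}{3516741} = 443556 \cdot \frac{1}{3196944} - \frac{754033}{3516741} = \frac{12321}{88804} - \frac{754033}{3516741} = - \frac{23631380671}{312300667764}$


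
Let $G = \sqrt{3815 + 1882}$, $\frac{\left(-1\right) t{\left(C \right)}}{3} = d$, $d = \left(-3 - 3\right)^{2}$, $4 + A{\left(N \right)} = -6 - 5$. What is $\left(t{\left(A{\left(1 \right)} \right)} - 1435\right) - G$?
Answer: $-1543 - 3 \sqrt{633} \approx -1618.5$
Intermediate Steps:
$A{\left(N \right)} = -15$ ($A{\left(N \right)} = -4 - 11 = -15$)
$d = 36$ ($d = \left(-6\right)^{2} = 36$)
$t{\left(C \right)} = -108$ ($t{\left(C \right)} = \left(-3\right) 36 = -108$)
$G = 3 \sqrt{633}$ ($G = \sqrt{5697} = 3 \sqrt{633} \approx 75.479$)
$\left(t{\left(A{\left(1 \right)} \right)} - 1435\right) - G = \left(-108 - 1435\right) - 3 \sqrt{633} = -1543 - 3 \sqrt{633}$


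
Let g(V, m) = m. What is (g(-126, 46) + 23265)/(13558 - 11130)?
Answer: 23311/2428 ≈ 9.6009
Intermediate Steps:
(g(-126, 46) + 23265)/(13558 - 11130) = (46 + 23265)/(13558 - 11130) = 23311/2428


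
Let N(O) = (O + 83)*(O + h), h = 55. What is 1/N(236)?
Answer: 1/92829 ≈ 1.0772e-5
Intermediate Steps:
N(O) = (55 + O)*(83 + O) (N(O) = (O + 83)*(O + 55) = (83 + O)*(55 + O) = (55 + O)*(83 + O))
1/N(236) = 1/(4565 + 236² + 138*236) = 1/(4565 + 55696 + 32568) = 1/92829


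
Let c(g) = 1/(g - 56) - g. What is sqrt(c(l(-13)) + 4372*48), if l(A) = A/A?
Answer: 26*sqrt(939070)/55 ≈ 458.10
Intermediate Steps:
l(A) = 1
c(g) = 1/(-56 + g) - g
sqrt(c(l(-13)) + 4372*48) = sqrt((1 - 1*1**2 + 56*1)/(-56 + 1) + 4372*48) = sqrt((1 - 1*1 + 56)/(-55) + 209856) = sqrt(-(1 - 1 + 56)/55 + 209856) = sqrt(-1/55*56 + 209856) = sqrt(-56/55 + 209856) = sqrt(11542024/55) = 26*sqrt(939070)/55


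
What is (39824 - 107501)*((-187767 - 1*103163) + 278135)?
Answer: 865927215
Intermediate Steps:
(39824 - 107501)*((-187767 - 1*103163) + 278135) = -67677*((-187767 - 103163) + 278135) = -67677*(-290930 + 278135) = -67677*(-12795) = 865927215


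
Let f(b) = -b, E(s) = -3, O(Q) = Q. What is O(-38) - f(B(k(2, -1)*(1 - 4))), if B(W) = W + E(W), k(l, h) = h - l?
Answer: -32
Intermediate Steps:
B(W) = -3 + W (B(W) = W - 3 = -3 + W)
O(-38) - f(B(k(2, -1)*(1 - 4))) = -38 - (-1)*(-3 + (-1 - 1*2)*(1 - 4)) = -38 - (-1)*(-3 + (-1 - 2)*(-3)) = -38 - (-1)*(-3 - 3*(-3)) = -38 - (-1)*(-3 + 9) = -38 - (-1)*6 = -38 - 1*(-6) = -38 + 6 = -32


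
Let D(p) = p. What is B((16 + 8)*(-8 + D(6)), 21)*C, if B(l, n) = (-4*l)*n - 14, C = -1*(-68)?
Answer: 273224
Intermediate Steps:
C = 68
B(l, n) = -14 - 4*l*n (B(l, n) = -4*l*n - 14 = -14 - 4*l*n)
B((16 + 8)*(-8 + D(6)), 21)*C = (-14 - 4*(16 + 8)*(-8 + 6)*21)*68 = (-14 - 4*24*(-2)*21)*68 = (-14 - 4*(-48)*21)*68 = (-14 + 4032)*68 = 4018*68 = 273224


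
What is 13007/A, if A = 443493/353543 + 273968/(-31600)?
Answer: -9082104256975/5177818114 ≈ -1754.0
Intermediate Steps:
A = -5177818114/698247425 (A = 443493*(1/353543) + 273968*(-1/31600) = 443493/353543 - 17123/1975 = -5177818114/698247425 ≈ -7.4155)
13007/A = 13007/(-5177818114/698247425) = 13007*(-698247425/5177818114) = -9082104256975/5177818114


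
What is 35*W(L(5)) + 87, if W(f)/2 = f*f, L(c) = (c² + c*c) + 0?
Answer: 175087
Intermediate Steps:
L(c) = 2*c² (L(c) = (c² + c²) + 0 = 2*c² + 0 = 2*c²)
W(f) = 2*f² (W(f) = 2*(f*f) = 2*f²)
35*W(L(5)) + 87 = 35*(2*(2*5²)²) + 87 = 35*(2*(2*25)²) + 87 = 35*(2*50²) + 87 = 35*(2*2500) + 87 = 35*5000 + 87 = 175000 + 87 = 175087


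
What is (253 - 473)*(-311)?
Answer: 68420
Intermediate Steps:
(253 - 473)*(-311) = -220*(-311) = 68420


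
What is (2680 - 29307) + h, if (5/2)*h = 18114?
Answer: -96907/5 ≈ -19381.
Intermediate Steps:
h = 36228/5 (h = (⅖)*18114 = 36228/5 ≈ 7245.6)
(2680 - 29307) + h = (2680 - 29307) + 36228/5 = -26627 + 36228/5 = -96907/5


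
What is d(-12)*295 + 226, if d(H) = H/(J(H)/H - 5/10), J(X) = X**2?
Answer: 2546/5 ≈ 509.20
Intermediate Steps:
d(H) = H/(-1/2 + H) (d(H) = H/(H**2/H - 5/10) = H/(H - 5*1/10) = H/(H - 1/2) = H/(-1/2 + H))
d(-12)*295 + 226 = (2*(-12)/(-1 + 2*(-12)))*295 + 226 = (2*(-12)/(-1 - 24))*295 + 226 = (2*(-12)/(-25))*295 + 226 = (2*(-12)*(-1/25))*295 + 226 = (24/25)*295 + 226 = 1416/5 + 226 = 2546/5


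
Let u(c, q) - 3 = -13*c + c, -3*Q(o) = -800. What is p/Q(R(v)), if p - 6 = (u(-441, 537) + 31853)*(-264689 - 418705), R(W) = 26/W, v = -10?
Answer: -38080080459/400 ≈ -9.5200e+7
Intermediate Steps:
Q(o) = 800/3 (Q(o) = -1/3*(-800) = 800/3)
u(c, q) = 3 - 12*c (u(c, q) = 3 + (-13*c + c) = 3 - 12*c)
p = -25386720306 (p = 6 + ((3 - 12*(-441)) + 31853)*(-264689 - 418705) = 6 + ((3 + 5292) + 31853)*(-683394) = 6 + (5295 + 31853)*(-683394) = 6 + 37148*(-683394) = 6 - 25386720312 = -25386720306)
p/Q(R(v)) = -25386720306/800/3 = -25386720306*3/800 = -38080080459/400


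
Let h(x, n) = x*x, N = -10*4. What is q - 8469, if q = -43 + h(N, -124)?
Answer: -6912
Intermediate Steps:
N = -40
h(x, n) = x²
q = 1557 (q = -43 + (-40)² = -43 + 1600 = 1557)
q - 8469 = 1557 - 8469 = -6912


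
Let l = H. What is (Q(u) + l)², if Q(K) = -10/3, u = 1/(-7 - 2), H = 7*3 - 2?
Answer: 2209/9 ≈ 245.44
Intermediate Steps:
H = 19 (H = 21 - 2 = 19)
l = 19
u = -⅑ (u = 1/(-9) = -⅑ ≈ -0.11111)
Q(K) = -10/3 (Q(K) = -10*⅓ = -10/3)
(Q(u) + l)² = (-10/3 + 19)² = (47/3)² = 2209/9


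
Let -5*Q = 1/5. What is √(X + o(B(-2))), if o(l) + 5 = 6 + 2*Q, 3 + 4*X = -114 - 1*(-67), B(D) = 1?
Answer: I*√1158/10 ≈ 3.4029*I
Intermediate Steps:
Q = -1/25 (Q = -⅕/5 = -⅕*⅕ = -1/25 ≈ -0.040000)
X = -25/2 (X = -¾ + (-114 - 1*(-67))/4 = -¾ + (-114 + 67)/4 = -¾ + (¼)*(-47) = -¾ - 47/4 = -25/2 ≈ -12.500)
o(l) = 23/25 (o(l) = -5 + (6 + 2*(-1/25)) = -5 + (6 - 2/25) = -5 + 148/25 = 23/25)
√(X + o(B(-2))) = √(-25/2 + 23/25) = √(-579/50) = I*√1158/10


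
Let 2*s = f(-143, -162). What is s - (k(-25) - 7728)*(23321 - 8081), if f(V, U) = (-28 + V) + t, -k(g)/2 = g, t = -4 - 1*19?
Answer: 117012623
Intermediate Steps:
t = -23 (t = -4 - 19 = -23)
k(g) = -2*g
f(V, U) = -51 + V (f(V, U) = (-28 + V) - 23 = -51 + V)
s = -97 (s = (-51 - 143)/2 = (1/2)*(-194) = -97)
s - (k(-25) - 7728)*(23321 - 8081) = -97 - (-2*(-25) - 7728)*(23321 - 8081) = -97 - (50 - 7728)*15240 = -97 - (-7678)*15240 = -97 - 1*(-117012720) = -97 + 117012720 = 117012623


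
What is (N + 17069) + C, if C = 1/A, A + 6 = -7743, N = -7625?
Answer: 73181555/7749 ≈ 9444.0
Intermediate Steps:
A = -7749 (A = -6 - 7743 = -7749)
C = -1/7749 (C = 1/(-7749) = -1/7749 ≈ -0.00012905)
(N + 17069) + C = (-7625 + 17069) - 1/7749 = 9444 - 1/7749 = 73181555/7749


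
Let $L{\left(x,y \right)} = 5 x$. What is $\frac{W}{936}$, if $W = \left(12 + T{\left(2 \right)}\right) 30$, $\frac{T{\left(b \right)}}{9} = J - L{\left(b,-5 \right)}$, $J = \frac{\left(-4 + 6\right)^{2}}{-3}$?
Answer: $- \frac{75}{26} \approx -2.8846$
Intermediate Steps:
$J = - \frac{4}{3}$ ($J = 2^{2} \left(- \frac{1}{3}\right) = 4 \left(- \frac{1}{3}\right) = - \frac{4}{3} \approx -1.3333$)
$T{\left(b \right)} = -12 - 45 b$ ($T{\left(b \right)} = 9 \left(- \frac{4}{3} - 5 b\right) = -12 - 45 b$)
$W = -2700$ ($W = \left(12 - 102\right) 30 = \left(-90\right) 30 = -2700$)
$\frac{W}{936} = - \frac{2700}{936} = \left(-2700\right) \frac{1}{936} = - \frac{75}{26}$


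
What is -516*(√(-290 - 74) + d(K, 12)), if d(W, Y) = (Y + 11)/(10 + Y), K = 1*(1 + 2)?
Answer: -5934/11 - 1032*I*√91 ≈ -539.45 - 9844.7*I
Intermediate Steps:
K = 3 (K = 1*3 = 3)
d(W, Y) = (11 + Y)/(10 + Y)
-516*(√(-290 - 74) + d(K, 12)) = -516*(√(-290 - 74) + (11 + 12)/(10 + 12)) = -516*(√(-364) + 23/22) = -516*(2*I*√91 + (1/22)*23) = -516*(2*I*√91 + 23/22) = -516*(23/22 + 2*I*√91) = -5934/11 - 1032*I*√91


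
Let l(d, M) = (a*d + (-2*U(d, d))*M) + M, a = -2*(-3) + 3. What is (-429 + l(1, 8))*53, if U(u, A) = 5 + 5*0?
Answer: -26076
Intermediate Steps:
U(u, A) = 5 (U(u, A) = 5 + 0 = 5)
a = 9 (a = 6 + 3 = 9)
l(d, M) = -9*M + 9*d (l(d, M) = (9*d + (-2*5)*M) + M = (9*d - 10*M) + M = (-10*M + 9*d) + M = -9*M + 9*d)
(-429 + l(1, 8))*53 = (-429 + (-9*8 + 9*1))*53 = (-429 + (-72 + 9))*53 = (-429 - 63)*53 = -492*53 = -26076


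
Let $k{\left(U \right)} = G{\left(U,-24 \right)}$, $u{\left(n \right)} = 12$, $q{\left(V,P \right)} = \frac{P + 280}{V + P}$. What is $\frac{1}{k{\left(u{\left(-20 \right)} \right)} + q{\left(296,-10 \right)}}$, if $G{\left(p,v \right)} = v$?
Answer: $- \frac{143}{3297} \approx -0.043373$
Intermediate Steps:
$q{\left(V,P \right)} = \frac{280 + P}{P + V}$
$k{\left(U \right)} = -24$
$\frac{1}{k{\left(u{\left(-20 \right)} \right)} + q{\left(296,-10 \right)}} = \frac{1}{-24 + \frac{280 - 10}{-10 + 296}} = \frac{1}{-24 + \frac{1}{286} \cdot 270} = \frac{1}{-24 + \frac{135}{143}} = \frac{1}{- \frac{3297}{143}} = - \frac{143}{3297}$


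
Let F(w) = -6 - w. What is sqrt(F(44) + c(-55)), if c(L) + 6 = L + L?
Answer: I*sqrt(166) ≈ 12.884*I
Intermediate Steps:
c(L) = -6 + 2*L (c(L) = -6 + (L + L) = -6 + 2*L)
sqrt(F(44) + c(-55)) = sqrt((-6 - 1*44) + (-6 + 2*(-55))) = sqrt((-6 - 44) + (-6 - 110)) = sqrt(-50 - 116) = sqrt(-166) = I*sqrt(166)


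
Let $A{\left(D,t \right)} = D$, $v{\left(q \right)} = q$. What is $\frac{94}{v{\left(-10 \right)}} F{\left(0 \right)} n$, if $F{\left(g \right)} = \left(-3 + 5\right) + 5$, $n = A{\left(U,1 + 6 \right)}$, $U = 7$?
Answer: $- \frac{2303}{5} \approx -460.6$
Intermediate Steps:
$n = 7$
$F{\left(g \right)} = 7$ ($F{\left(g \right)} = 2 + 5 = 7$)
$\frac{94}{v{\left(-10 \right)}} F{\left(0 \right)} n = \frac{94}{-10} \cdot 7 \cdot 7 = 94 \left(- \frac{1}{10}\right) 7 \cdot 7 = \left(- \frac{47}{5}\right) 7 \cdot 7 = \left(- \frac{329}{5}\right) 7 = - \frac{2303}{5}$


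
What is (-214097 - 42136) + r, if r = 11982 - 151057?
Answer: -395308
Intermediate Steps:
r = -139075
(-214097 - 42136) + r = (-214097 - 42136) - 139075 = -256233 - 139075 = -395308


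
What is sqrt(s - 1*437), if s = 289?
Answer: 2*I*sqrt(37) ≈ 12.166*I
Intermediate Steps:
sqrt(s - 1*437) = sqrt(289 - 1*437) = sqrt(289 - 437) = sqrt(-148) = 2*I*sqrt(37)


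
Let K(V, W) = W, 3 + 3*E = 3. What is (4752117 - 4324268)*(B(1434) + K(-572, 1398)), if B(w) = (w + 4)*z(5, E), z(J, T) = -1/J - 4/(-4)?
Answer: 5451651958/5 ≈ 1.0903e+9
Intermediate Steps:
E = 0 (E = -1 + (⅓)*3 = -1 + 1 = 0)
z(J, T) = 1 - 1/J (z(J, T) = -1/J - 4*(-¼) = -1/J + 1 = 1 - 1/J)
B(w) = 16/5 + 4*w/5 (B(w) = (w + 4)*((-1 + 5)/5) = (4 + w)*((⅕)*4) = (4 + w)*(⅘) = 16/5 + 4*w/5)
(4752117 - 4324268)*(B(1434) + K(-572, 1398)) = (4752117 - 4324268)*((16/5 + (⅘)*1434) + 1398) = 427849*((16/5 + 5736/5) + 1398) = 427849*(5752/5 + 1398) = 427849*(12742/5) = 5451651958/5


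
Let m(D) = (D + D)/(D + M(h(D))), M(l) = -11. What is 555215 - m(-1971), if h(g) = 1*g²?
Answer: 550216094/991 ≈ 5.5521e+5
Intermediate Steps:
h(g) = g²
m(D) = 2*D/(-11 + D) (m(D) = (D + D)/(D - 11) = (2*D)/(-11 + D) = 2*D/(-11 + D))
555215 - m(-1971) = 555215 - 2*(-1971)/(-11 - 1971) = 555215 - 2*(-1971)/(-1982) = 555215 - 2*(-1971)*(-1)/1982 = 555215 - 1*1971/991 = 555215 - 1971/991 = 550216094/991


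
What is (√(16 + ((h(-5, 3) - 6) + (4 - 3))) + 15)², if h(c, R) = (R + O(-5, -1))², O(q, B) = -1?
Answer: (15 + √15)² ≈ 356.19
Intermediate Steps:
h(c, R) = (-1 + R)² (h(c, R) = (R - 1)² = (-1 + R)²)
(√(16 + ((h(-5, 3) - 6) + (4 - 3))) + 15)² = (√(16 + (((-1 + 3)² - 6) + (4 - 3))) + 15)² = (√(16 + ((2² - 6) + 1)) + 15)² = (√(16 + ((4 - 6) + 1)) + 15)² = (√(16 + (-2 + 1)) + 15)² = (√(16 - 1) + 15)² = (√15 + 15)² = (15 + √15)²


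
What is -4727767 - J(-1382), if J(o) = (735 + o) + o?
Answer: -4725738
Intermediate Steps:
J(o) = 735 + 2*o
-4727767 - J(-1382) = -4727767 - (735 + 2*(-1382)) = -4727767 - (735 - 2764) = -4727767 - 1*(-2029) = -4727767 + 2029 = -4725738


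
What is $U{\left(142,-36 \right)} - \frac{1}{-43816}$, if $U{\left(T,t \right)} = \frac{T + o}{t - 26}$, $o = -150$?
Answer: $\frac{175295}{1358296} \approx 0.12906$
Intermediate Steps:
$U{\left(T,t \right)} = \frac{-150 + T}{-26 + t}$ ($U{\left(T,t \right)} = \frac{T - 150}{t - 26} = \frac{-150 + T}{-26 + t}$)
$U{\left(142,-36 \right)} - \frac{1}{-43816} = \frac{-150 + 142}{-26 - 36} - \frac{1}{-43816} = \frac{1}{-62} \left(-8\right) - - \frac{1}{43816} = \left(- \frac{1}{62}\right) \left(-8\right) + \frac{1}{43816} = \frac{4}{31} + \frac{1}{43816} = \frac{175295}{1358296}$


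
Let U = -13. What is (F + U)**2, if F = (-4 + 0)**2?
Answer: 9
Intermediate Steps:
F = 16 (F = (-4)**2 = 16)
(F + U)**2 = (16 - 13)**2 = 3**2 = 9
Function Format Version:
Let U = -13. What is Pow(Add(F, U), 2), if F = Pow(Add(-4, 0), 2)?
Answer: 9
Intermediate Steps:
F = 16 (F = Pow(-4, 2) = 16)
Pow(Add(F, U), 2) = Pow(Add(16, -13), 2) = Pow(3, 2) = 9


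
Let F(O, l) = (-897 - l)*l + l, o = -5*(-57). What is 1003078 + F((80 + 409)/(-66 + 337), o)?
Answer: 666493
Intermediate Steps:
o = 285
F(O, l) = l + l*(-897 - l) (F(O, l) = l*(-897 - l) + l = l + l*(-897 - l))
1003078 + F((80 + 409)/(-66 + 337), o) = 1003078 - 1*285*(896 + 285) = 1003078 - 1*285*1181 = 1003078 - 336585 = 666493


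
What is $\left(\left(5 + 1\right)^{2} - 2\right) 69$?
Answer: $2346$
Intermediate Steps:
$\left(\left(5 + 1\right)^{2} - 2\right) 69 = \left(6^{2} - 2\right) 69 = \left(36 - 2\right) 69 = 34 \cdot 69 = 2346$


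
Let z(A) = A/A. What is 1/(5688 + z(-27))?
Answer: 1/5689 ≈ 0.00017578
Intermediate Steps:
z(A) = 1
1/(5688 + z(-27)) = 1/(5688 + 1) = 1/5689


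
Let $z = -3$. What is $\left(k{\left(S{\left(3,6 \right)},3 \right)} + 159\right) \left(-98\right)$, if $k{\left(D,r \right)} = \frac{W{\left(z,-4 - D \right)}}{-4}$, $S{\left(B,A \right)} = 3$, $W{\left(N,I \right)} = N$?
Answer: $- \frac{31311}{2} \approx -15656.0$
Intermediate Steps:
$k{\left(D,r \right)} = \frac{3}{4}$ ($k{\left(D,r \right)} = - \frac{3}{-4} = \left(-3\right) \left(- \frac{1}{4}\right) = \frac{3}{4}$)
$\left(k{\left(S{\left(3,6 \right)},3 \right)} + 159\right) \left(-98\right) = \left(\frac{3}{4} + 159\right) \left(-98\right) = \frac{639}{4} \left(-98\right) = - \frac{31311}{2}$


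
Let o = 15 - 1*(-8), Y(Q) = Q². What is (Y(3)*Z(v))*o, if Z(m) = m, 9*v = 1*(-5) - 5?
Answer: -230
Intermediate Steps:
v = -10/9 (v = (1*(-5) - 5)/9 = (-5 - 5)/9 = (⅑)*(-10) = -10/9 ≈ -1.1111)
o = 23 (o = 15 + 8 = 23)
(Y(3)*Z(v))*o = (3²*(-10/9))*23 = (9*(-10/9))*23 = -10*23 = -230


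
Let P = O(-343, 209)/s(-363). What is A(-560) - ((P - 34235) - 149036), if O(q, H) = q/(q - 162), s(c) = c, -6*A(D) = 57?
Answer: 67189164431/366630 ≈ 1.8326e+5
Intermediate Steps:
A(D) = -19/2 (A(D) = -⅙*57 = -19/2)
O(q, H) = q/(-162 + q)
P = -343/183315 (P = -343/(-162 - 343)/(-363) = -343/(-505)*(-1/363) = -343*(-1/505)*(-1/363) = (343/505)*(-1/363) = -343/183315 ≈ -0.0018711)
A(-560) - ((P - 34235) - 149036) = -19/2 - ((-343/183315 - 34235) - 149036) = -19/2 - (-6275789368/183315 - 149036) = -19/2 - 1*(-33596323708/183315) = -19/2 + 33596323708/183315 = 67189164431/366630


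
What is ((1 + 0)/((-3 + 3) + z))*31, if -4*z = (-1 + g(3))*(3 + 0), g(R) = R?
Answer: -62/3 ≈ -20.667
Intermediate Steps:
z = -3/2 (z = -(-1 + 3)*(3 + 0)/4 = -3/2 ≈ -1.5000)
((1 + 0)/((-3 + 3) + z))*31 = ((1 + 0)/((-3 + 3) - 3/2))*31 = (1/(0 - 3/2))*31 = (1/(-3/2))*31 = (1*(-⅔))*31 = -⅔*31 = -62/3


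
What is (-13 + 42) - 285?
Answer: -256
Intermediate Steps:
(-13 + 42) - 285 = 29 - 285 = -256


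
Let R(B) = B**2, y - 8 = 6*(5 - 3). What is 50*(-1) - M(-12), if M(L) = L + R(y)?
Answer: -438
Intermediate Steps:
y = 20 (y = 8 + 6*(5 - 3) = 8 + 6*2 = 8 + 12 = 20)
M(L) = 400 + L (M(L) = L + 20**2 = L + 400 = 400 + L)
50*(-1) - M(-12) = 50*(-1) - (400 - 12) = -50 - 1*388 = -50 - 388 = -438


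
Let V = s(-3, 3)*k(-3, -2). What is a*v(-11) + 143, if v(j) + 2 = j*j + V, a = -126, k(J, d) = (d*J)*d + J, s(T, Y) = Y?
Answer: -9181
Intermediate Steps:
k(J, d) = J + J*d**2 (k(J, d) = (J*d)*d + J = J*d**2 + J = J + J*d**2)
V = -45 (V = 3*(-3*(1 + (-2)**2)) = 3*(-3*(1 + 4)) = 3*(-3*5) = 3*(-15) = -45)
v(j) = -47 + j**2 (v(j) = -2 + (j*j - 45) = -2 + (j**2 - 45) = -2 + (-45 + j**2) = -47 + j**2)
a*v(-11) + 143 = -126*(-47 + (-11)**2) + 143 = -126*(-47 + 121) + 143 = -126*74 + 143 = -9324 + 143 = -9181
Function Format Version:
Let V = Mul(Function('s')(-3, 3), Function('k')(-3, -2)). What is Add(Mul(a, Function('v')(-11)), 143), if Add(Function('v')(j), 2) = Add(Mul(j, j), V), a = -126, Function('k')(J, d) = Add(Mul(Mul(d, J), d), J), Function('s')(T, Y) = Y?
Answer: -9181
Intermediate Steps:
Function('k')(J, d) = Add(J, Mul(J, Pow(d, 2))) (Function('k')(J, d) = Add(Mul(Mul(J, d), d), J) = Add(Mul(J, Pow(d, 2)), J) = Add(J, Mul(J, Pow(d, 2))))
V = -45 (V = Mul(3, Mul(-3, Add(1, Pow(-2, 2)))) = Mul(3, Mul(-3, Add(1, 4))) = Mul(3, Mul(-3, 5)) = Mul(3, -15) = -45)
Function('v')(j) = Add(-47, Pow(j, 2)) (Function('v')(j) = Add(-2, Add(Mul(j, j), -45)) = Add(-2, Add(Pow(j, 2), -45)) = Add(-2, Add(-45, Pow(j, 2))) = Add(-47, Pow(j, 2)))
Add(Mul(a, Function('v')(-11)), 143) = Add(Mul(-126, Add(-47, Pow(-11, 2))), 143) = Add(Mul(-126, Add(-47, 121)), 143) = Add(Mul(-126, 74), 143) = Add(-9324, 143) = -9181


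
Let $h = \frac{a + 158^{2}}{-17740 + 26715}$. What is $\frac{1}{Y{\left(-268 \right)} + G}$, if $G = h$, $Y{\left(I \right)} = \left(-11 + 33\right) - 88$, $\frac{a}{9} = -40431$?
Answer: $- \frac{1795}{186253} \approx -0.0096374$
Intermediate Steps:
$a = -363879$ ($a = 9 \left(-40431\right) = -363879$)
$Y{\left(I \right)} = -66$ ($Y{\left(I \right)} = 22 - 88 = -66$)
$h = - \frac{67783}{1795}$ ($h = \frac{-363879 + 158^{2}}{-17740 + 26715} = \frac{-363879 + 24964}{8975} = \left(-338915\right) \frac{1}{8975} = - \frac{67783}{1795} \approx -37.762$)
$G = - \frac{67783}{1795} \approx -37.762$
$\frac{1}{Y{\left(-268 \right)} + G} = \frac{1}{-66 - \frac{67783}{1795}} = \frac{1}{- \frac{186253}{1795}} = - \frac{1795}{186253}$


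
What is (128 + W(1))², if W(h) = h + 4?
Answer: 17689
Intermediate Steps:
W(h) = 4 + h
(128 + W(1))² = (128 + (4 + 1))² = (128 + 5)² = 133² = 17689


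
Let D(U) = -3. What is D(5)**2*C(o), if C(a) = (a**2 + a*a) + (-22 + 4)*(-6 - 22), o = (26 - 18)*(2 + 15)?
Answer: 337464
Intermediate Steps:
o = 136 (o = 8*17 = 136)
C(a) = 504 + 2*a**2 (C(a) = (a**2 + a**2) - 18*(-28) = 2*a**2 + 504 = 504 + 2*a**2)
D(5)**2*C(o) = (-3)**2*(504 + 2*136**2) = 9*(504 + 2*18496) = 9*(504 + 36992) = 9*37496 = 337464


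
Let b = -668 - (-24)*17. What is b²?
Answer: 67600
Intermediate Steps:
b = -260 (b = -668 - 1*(-408) = -668 + 408 = -260)
b² = (-260)² = 67600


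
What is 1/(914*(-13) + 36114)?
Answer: 1/24232 ≈ 4.1268e-5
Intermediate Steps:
1/(914*(-13) + 36114) = 1/(-11882 + 36114) = 1/24232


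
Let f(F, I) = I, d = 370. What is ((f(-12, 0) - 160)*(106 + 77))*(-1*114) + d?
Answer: 3338290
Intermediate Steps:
((f(-12, 0) - 160)*(106 + 77))*(-1*114) + d = ((0 - 160)*(106 + 77))*(-1*114) + 370 = -160*183*(-114) + 370 = -29280*(-114) + 370 = 3337920 + 370 = 3338290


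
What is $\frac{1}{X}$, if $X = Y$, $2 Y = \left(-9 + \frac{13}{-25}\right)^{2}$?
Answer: $\frac{625}{28322} \approx 0.022068$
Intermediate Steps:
$Y = \frac{28322}{625}$ ($Y = \frac{\left(-9 + \frac{13}{-25}\right)^{2}}{2} = \frac{\left(-9 + 13 \left(- \frac{1}{25}\right)\right)^{2}}{2} = \frac{\left(-9 - \frac{13}{25}\right)^{2}}{2} = \frac{\left(- \frac{238}{25}\right)^{2}}{2} = \frac{1}{2} \cdot \frac{56644}{625} = \frac{28322}{625} \approx 45.315$)
$X = \frac{28322}{625} \approx 45.315$
$\frac{1}{X} = \frac{1}{\frac{28322}{625}} = \frac{625}{28322}$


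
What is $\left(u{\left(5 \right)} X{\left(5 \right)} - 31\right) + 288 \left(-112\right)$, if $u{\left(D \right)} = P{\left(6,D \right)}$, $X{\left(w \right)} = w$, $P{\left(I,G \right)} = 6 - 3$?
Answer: $-32272$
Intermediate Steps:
$P{\left(I,G \right)} = 3$ ($P{\left(I,G \right)} = 6 - 3 = 3$)
$u{\left(D \right)} = 3$
$\left(u{\left(5 \right)} X{\left(5 \right)} - 31\right) + 288 \left(-112\right) = \left(3 \cdot 5 - 31\right) + 288 \left(-112\right) = \left(15 - 31\right) - 32256 = -16 - 32256 = -32272$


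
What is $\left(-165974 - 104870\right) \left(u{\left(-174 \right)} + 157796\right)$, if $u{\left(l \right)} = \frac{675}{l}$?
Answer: $- \frac{1239374424946}{29} \approx -4.2737 \cdot 10^{10}$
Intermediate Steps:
$\left(-165974 - 104870\right) \left(u{\left(-174 \right)} + 157796\right) = \left(-165974 - 104870\right) \left(\frac{675}{-174} + 157796\right) = \left(-165974 - 104870\right) \left(675 \left(- \frac{1}{174}\right) + 157796\right) = - 270844 \left(- \frac{225}{58} + 157796\right) = \left(-270844\right) \frac{9151943}{58} = - \frac{1239374424946}{29}$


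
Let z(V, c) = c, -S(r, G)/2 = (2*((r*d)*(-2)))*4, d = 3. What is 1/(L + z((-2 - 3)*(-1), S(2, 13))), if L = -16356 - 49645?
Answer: -1/65809 ≈ -1.5195e-5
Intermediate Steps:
L = -66001
S(r, G) = 96*r (S(r, G) = -2*2*((r*3)*(-2))*4 = -2*2*((3*r)*(-2))*4 = -2*2*(-6*r)*4 = -2*(-12*r)*4 = -(-96)*r = 96*r)
1/(L + z((-2 - 3)*(-1), S(2, 13))) = 1/(-66001 + 96*2) = 1/(-66001 + 192) = 1/(-65809) = -1/65809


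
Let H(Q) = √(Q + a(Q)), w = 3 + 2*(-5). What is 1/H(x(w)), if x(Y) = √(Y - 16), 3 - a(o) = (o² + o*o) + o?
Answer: ⅐ ≈ 0.14286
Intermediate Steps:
a(o) = 3 - o - 2*o² (a(o) = 3 - ((o² + o*o) + o) = 3 - ((o² + o²) + o) = 3 - (2*o² + o) = 3 - (o + 2*o²) = 3 + (-o - 2*o²) = 3 - o - 2*o²)
w = -7 (w = 3 - 10 = -7)
x(Y) = √(-16 + Y)
H(Q) = √(3 - 2*Q²) (H(Q) = √(Q + (3 - Q - 2*Q²)) = √(3 - 2*Q²))
1/H(x(w)) = 1/(√(3 - 2*(√(-16 - 7))²)) = 1/(√(3 - 2*(√(-23))²)) = 1/(√(3 - 2*(I*√23)²)) = 1/(√(3 - 2*(-23))) = 1/(√(3 + 46)) = 1/(√49) = 1/7 = ⅐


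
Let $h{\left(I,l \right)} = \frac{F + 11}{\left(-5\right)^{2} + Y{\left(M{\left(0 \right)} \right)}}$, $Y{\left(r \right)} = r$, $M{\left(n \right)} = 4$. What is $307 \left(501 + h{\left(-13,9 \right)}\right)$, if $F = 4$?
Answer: $\frac{4465008}{29} \approx 1.5397 \cdot 10^{5}$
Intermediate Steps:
$h{\left(I,l \right)} = \frac{15}{29}$ ($h{\left(I,l \right)} = \frac{4 + 11}{\left(-5\right)^{2} + 4} = \frac{15}{25 + 4} = \frac{15}{29}$)
$307 \left(501 + h{\left(-13,9 \right)}\right) = 307 \left(501 + \frac{15}{29}\right) = 307 \cdot \frac{14544}{29} = \frac{4465008}{29}$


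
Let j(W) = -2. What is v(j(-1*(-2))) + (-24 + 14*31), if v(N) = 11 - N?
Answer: 423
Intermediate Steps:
v(j(-1*(-2))) + (-24 + 14*31) = (11 - 1*(-2)) + (-24 + 14*31) = (11 + 2) + (-24 + 434) = 13 + 410 = 423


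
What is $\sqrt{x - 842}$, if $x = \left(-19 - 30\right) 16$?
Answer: $i \sqrt{1626} \approx 40.324 i$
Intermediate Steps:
$x = -784$ ($x = \left(-49\right) 16 = -784$)
$\sqrt{x - 842} = \sqrt{-784 - 842} = \sqrt{-1626} = i \sqrt{1626}$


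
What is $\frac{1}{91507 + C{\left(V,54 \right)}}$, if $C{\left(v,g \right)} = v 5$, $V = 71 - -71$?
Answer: $\frac{1}{92217} \approx 1.0844 \cdot 10^{-5}$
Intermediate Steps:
$V = 142$ ($V = 71 + 71 = 142$)
$C{\left(v,g \right)} = 5 v$
$\frac{1}{91507 + C{\left(V,54 \right)}} = \frac{1}{91507 + 5 \cdot 142} = \frac{1}{91507 + 710} = \frac{1}{92217}$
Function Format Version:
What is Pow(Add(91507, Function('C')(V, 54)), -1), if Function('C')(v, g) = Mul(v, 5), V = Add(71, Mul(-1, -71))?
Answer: Rational(1, 92217) ≈ 1.0844e-5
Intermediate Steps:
V = 142 (V = Add(71, 71) = 142)
Function('C')(v, g) = Mul(5, v)
Pow(Add(91507, Function('C')(V, 54)), -1) = Pow(Add(91507, Mul(5, 142)), -1) = Pow(Add(91507, 710), -1) = Pow(92217, -1) = Rational(1, 92217)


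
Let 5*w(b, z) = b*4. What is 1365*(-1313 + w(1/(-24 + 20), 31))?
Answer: -1792518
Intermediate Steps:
w(b, z) = 4*b/5 (w(b, z) = (b*4)/5 = (4*b)/5 = 4*b/5)
1365*(-1313 + w(1/(-24 + 20), 31)) = 1365*(-1313 + 4/(5*(-24 + 20))) = 1365*(-1313 + (⅘)/(-4)) = 1365*(-1313 + (⅘)*(-¼)) = 1365*(-1313 - ⅕) = 1365*(-6566/5) = -1792518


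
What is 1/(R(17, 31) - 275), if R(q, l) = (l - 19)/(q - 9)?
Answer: -2/547 ≈ -0.0036563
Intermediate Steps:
R(q, l) = (-19 + l)/(-9 + q)
1/(R(17, 31) - 275) = 1/((-19 + 31)/(-9 + 17) - 275) = 1/(12/8 - 275) = 1/((⅛)*12 - 275) = 1/(3/2 - 275) = 1/(-547/2) = -2/547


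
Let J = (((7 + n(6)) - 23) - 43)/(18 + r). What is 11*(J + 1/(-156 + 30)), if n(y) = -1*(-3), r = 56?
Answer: -39215/4662 ≈ -8.4116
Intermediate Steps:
n(y) = 3
J = -28/37 (J = (((7 + 3) - 23) - 43)/(18 + 56) = ((10 - 23) - 43)/74 = (-13 - 43)*(1/74) = -56*1/74 = -28/37 ≈ -0.75676)
11*(J + 1/(-156 + 30)) = 11*(-28/37 + 1/(-156 + 30)) = 11*(-28/37 + 1/(-126)) = 11*(-28/37 - 1/126) = 11*(-3565/4662) = -39215/4662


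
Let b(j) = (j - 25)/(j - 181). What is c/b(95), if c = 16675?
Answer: -143405/7 ≈ -20486.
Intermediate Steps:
b(j) = (-25 + j)/(-181 + j)
c/b(95) = 16675/(((-25 + 95)/(-181 + 95))) = 16675/((70/(-86))) = 16675/((-1/86*70)) = 16675/(-35/43) = 16675*(-43/35) = -143405/7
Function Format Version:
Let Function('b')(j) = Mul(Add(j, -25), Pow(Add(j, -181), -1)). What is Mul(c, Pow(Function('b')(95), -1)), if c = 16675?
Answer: Rational(-143405, 7) ≈ -20486.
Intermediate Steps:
Function('b')(j) = Mul(Pow(Add(-181, j), -1), Add(-25, j)) (Function('b')(j) = Mul(Add(-25, j), Pow(Add(-181, j), -1)) = Mul(Pow(Add(-181, j), -1), Add(-25, j)))
Mul(c, Pow(Function('b')(95), -1)) = Mul(16675, Pow(Mul(Pow(Add(-181, 95), -1), Add(-25, 95)), -1)) = Mul(16675, Pow(Mul(Pow(-86, -1), 70), -1)) = Mul(16675, Pow(Mul(Rational(-1, 86), 70), -1)) = Mul(16675, Pow(Rational(-35, 43), -1)) = Mul(16675, Rational(-43, 35)) = Rational(-143405, 7)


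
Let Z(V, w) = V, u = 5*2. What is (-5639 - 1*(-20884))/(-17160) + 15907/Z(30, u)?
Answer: 3027853/5720 ≈ 529.34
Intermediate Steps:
u = 10
(-5639 - 1*(-20884))/(-17160) + 15907/Z(30, u) = (-5639 - 1*(-20884))/(-17160) + 15907/30 = (-5639 + 20884)*(-1/17160) + 15907*(1/30) = 15245*(-1/17160) + 15907/30 = -3049/3432 + 15907/30 = 3027853/5720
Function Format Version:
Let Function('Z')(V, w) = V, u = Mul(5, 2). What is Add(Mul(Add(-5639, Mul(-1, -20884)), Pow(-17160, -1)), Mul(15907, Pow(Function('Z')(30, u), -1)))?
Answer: Rational(3027853, 5720) ≈ 529.34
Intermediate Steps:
u = 10
Add(Mul(Add(-5639, Mul(-1, -20884)), Pow(-17160, -1)), Mul(15907, Pow(Function('Z')(30, u), -1))) = Add(Mul(Add(-5639, Mul(-1, -20884)), Pow(-17160, -1)), Mul(15907, Pow(30, -1))) = Add(Mul(Add(-5639, 20884), Rational(-1, 17160)), Mul(15907, Rational(1, 30))) = Add(Mul(15245, Rational(-1, 17160)), Rational(15907, 30)) = Add(Rational(-3049, 3432), Rational(15907, 30)) = Rational(3027853, 5720)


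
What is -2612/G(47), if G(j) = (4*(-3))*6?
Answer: 653/18 ≈ 36.278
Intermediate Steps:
G(j) = -72 (G(j) = -12*6 = -72)
-2612/G(47) = -2612/(-72) = -2612*(-1/72) = 653/18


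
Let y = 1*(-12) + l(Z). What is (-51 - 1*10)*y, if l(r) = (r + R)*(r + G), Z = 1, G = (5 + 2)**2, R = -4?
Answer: 9882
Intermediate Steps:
G = 49 (G = 7**2 = 49)
l(r) = (-4 + r)*(49 + r) (l(r) = (r - 4)*(r + 49) = (-4 + r)*(49 + r))
y = -162 (y = 1*(-12) + (-196 + 1**2 + 45*1) = -12 + (-196 + 1 + 45) = -12 - 150 = -162)
(-51 - 1*10)*y = (-51 - 1*10)*(-162) = (-51 - 10)*(-162) = -61*(-162) = 9882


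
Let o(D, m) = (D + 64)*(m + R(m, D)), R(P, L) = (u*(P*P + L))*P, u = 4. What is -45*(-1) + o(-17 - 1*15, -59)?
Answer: -26048691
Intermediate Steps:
R(P, L) = P*(4*L + 4*P²) (R(P, L) = (4*(P*P + L))*P = (4*(P² + L))*P = (4*(L + P²))*P = (4*L + 4*P²)*P = P*(4*L + 4*P²))
o(D, m) = (64 + D)*(m + 4*m*(D + m²)) (o(D, m) = (D + 64)*(m + 4*m*(D + m²)) = (64 + D)*(m + 4*m*(D + m²)))
-45*(-1) + o(-17 - 1*15, -59) = -45*(-1) - 59*(64 + 256*(-59)² + 257*(-17 - 1*15) + 4*(-17 - 1*15)*((-17 - 1*15) + (-59)²)) = 45 - 59*(64 + 256*3481 + 257*(-17 - 15) + 4*(-17 - 15)*((-17 - 15) + 3481)) = 45 - 59*(64 + 891136 + 257*(-32) + 4*(-32)*(-32 + 3481)) = 45 - 59*(64 + 891136 - 8224 + 4*(-32)*3449) = 45 - 59*(64 + 891136 - 8224 - 441472) = 45 - 59*441504 = 45 - 26048736 = -26048691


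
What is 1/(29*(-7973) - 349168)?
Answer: -1/580385 ≈ -1.7230e-6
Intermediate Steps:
1/(29*(-7973) - 349168) = 1/(-231217 - 349168) = 1/(-580385) = -1/580385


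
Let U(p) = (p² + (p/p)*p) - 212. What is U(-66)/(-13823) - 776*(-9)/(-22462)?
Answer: -94069934/155246113 ≈ -0.60594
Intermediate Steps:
U(p) = -212 + p + p² (U(p) = (p² + 1*p) - 212 = (p² + p) - 212 = (p + p²) - 212 = -212 + p + p²)
U(-66)/(-13823) - 776*(-9)/(-22462) = (-212 - 66 + (-66)²)/(-13823) - 776*(-9)/(-22462) = (-212 - 66 + 4356)*(-1/13823) + 6984*(-1/22462) = 4078*(-1/13823) - 3492/11231 = -4078/13823 - 3492/11231 = -94069934/155246113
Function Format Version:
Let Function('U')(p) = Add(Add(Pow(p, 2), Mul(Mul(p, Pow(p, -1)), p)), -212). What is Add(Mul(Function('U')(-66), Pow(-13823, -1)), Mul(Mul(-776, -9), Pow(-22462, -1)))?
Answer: Rational(-94069934, 155246113) ≈ -0.60594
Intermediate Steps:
Function('U')(p) = Add(-212, p, Pow(p, 2)) (Function('U')(p) = Add(Add(Pow(p, 2), Mul(1, p)), -212) = Add(Add(Pow(p, 2), p), -212) = Add(Add(p, Pow(p, 2)), -212) = Add(-212, p, Pow(p, 2)))
Add(Mul(Function('U')(-66), Pow(-13823, -1)), Mul(Mul(-776, -9), Pow(-22462, -1))) = Add(Mul(Add(-212, -66, Pow(-66, 2)), Pow(-13823, -1)), Mul(Mul(-776, -9), Pow(-22462, -1))) = Add(Mul(Add(-212, -66, 4356), Rational(-1, 13823)), Mul(6984, Rational(-1, 22462))) = Add(Mul(4078, Rational(-1, 13823)), Rational(-3492, 11231)) = Add(Rational(-4078, 13823), Rational(-3492, 11231)) = Rational(-94069934, 155246113)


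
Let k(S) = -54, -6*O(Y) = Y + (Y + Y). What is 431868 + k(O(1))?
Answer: 431814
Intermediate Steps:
O(Y) = -Y/2 (O(Y) = -(Y + (Y + Y))/6 = -(Y + 2*Y)/6 = -Y/2)
431868 + k(O(1)) = 431868 - 54 = 431814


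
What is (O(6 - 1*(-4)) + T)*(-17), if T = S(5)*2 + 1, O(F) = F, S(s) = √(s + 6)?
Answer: -187 - 34*√11 ≈ -299.77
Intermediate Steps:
S(s) = √(6 + s)
T = 1 + 2*√11 (T = √(6 + 5)*2 + 1 = √11*2 + 1 = 2*√11 + 1 = 1 + 2*√11 ≈ 7.6332)
(O(6 - 1*(-4)) + T)*(-17) = ((6 - 1*(-4)) + (1 + 2*√11))*(-17) = ((6 + 4) + (1 + 2*√11))*(-17) = (10 + (1 + 2*√11))*(-17) = (11 + 2*√11)*(-17) = -187 - 34*√11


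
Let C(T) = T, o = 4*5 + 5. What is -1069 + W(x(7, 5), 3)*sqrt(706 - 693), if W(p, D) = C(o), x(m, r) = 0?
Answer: -1069 + 25*sqrt(13) ≈ -978.86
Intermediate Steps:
o = 25 (o = 20 + 5 = 25)
W(p, D) = 25
-1069 + W(x(7, 5), 3)*sqrt(706 - 693) = -1069 + 25*sqrt(706 - 693) = -1069 + 25*sqrt(13)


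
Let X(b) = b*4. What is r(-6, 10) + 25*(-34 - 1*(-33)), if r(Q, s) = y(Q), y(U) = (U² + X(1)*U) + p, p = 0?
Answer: -13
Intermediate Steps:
X(b) = 4*b
y(U) = U² + 4*U (y(U) = (U² + (4*1)*U) + 0 = (U² + 4*U) + 0 = U² + 4*U)
r(Q, s) = Q*(4 + Q)
r(-6, 10) + 25*(-34 - 1*(-33)) = -6*(4 - 6) + 25*(-34 - 1*(-33)) = -6*(-2) + 25*(-34 + 33) = 12 + 25*(-1) = 12 - 25 = -13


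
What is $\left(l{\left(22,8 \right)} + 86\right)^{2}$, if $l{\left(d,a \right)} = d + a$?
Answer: $13456$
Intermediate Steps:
$l{\left(d,a \right)} = a + d$
$\left(l{\left(22,8 \right)} + 86\right)^{2} = \left(\left(8 + 22\right) + 86\right)^{2} = \left(30 + 86\right)^{2} = 116^{2} = 13456$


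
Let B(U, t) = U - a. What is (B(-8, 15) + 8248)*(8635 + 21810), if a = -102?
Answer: 253972190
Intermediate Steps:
B(U, t) = 102 + U (B(U, t) = U - 1*(-102) = U + 102 = 102 + U)
(B(-8, 15) + 8248)*(8635 + 21810) = ((102 - 8) + 8248)*(8635 + 21810) = (94 + 8248)*30445 = 8342*30445 = 253972190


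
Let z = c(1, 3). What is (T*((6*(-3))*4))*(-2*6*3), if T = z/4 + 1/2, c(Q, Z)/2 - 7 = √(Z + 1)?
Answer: 12960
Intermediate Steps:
c(Q, Z) = 14 + 2*√(1 + Z) (c(Q, Z) = 14 + 2*√(Z + 1) = 14 + 2*√(1 + Z))
z = 18 (z = 14 + 2*√(1 + 3) = 14 + 2*√4 = 14 + 2*2 = 14 + 4 = 18)
T = 5 (T = 18/4 + 1/2 = 18*(¼) + 1*(½) = 9/2 + ½ = 5)
(T*((6*(-3))*4))*(-2*6*3) = (5*((6*(-3))*4))*(-2*6*3) = (5*(-18*4))*(-12*3) = (5*(-72))*(-36) = -360*(-36) = 12960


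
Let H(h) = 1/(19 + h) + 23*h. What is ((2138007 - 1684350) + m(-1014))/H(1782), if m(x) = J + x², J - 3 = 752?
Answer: 2670177008/73815787 ≈ 36.174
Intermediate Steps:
J = 755 (J = 3 + 752 = 755)
m(x) = 755 + x²
((2138007 - 1684350) + m(-1014))/H(1782) = ((2138007 - 1684350) + (755 + (-1014)²))/(((1 + 23*1782² + 437*1782)/(19 + 1782))) = (453657 + (755 + 1028196))/(((1 + 23*3175524 + 778734)/1801)) = (453657 + 1028951)/(((1 + 73037052 + 778734)/1801)) = 1482608/(((1/1801)*73815787)) = 1482608/(73815787/1801) = 1482608*(1801/73815787) = 2670177008/73815787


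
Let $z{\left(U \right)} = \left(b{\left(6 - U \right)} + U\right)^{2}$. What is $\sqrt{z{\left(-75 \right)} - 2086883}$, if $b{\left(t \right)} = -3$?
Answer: $i \sqrt{2080799} \approx 1442.5 i$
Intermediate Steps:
$z{\left(U \right)} = \left(-3 + U\right)^{2}$
$\sqrt{z{\left(-75 \right)} - 2086883} = \sqrt{\left(-3 - 75\right)^{2} - 2086883} = \sqrt{\left(-78\right)^{2} - 2086883} = \sqrt{6084 - 2086883} = \sqrt{-2080799} = i \sqrt{2080799}$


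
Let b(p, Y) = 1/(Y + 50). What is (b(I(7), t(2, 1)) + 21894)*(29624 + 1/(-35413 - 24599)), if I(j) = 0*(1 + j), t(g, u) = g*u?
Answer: 155692354323011/240048 ≈ 6.4859e+8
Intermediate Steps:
I(j) = 0
b(p, Y) = 1/(50 + Y)
(b(I(7), t(2, 1)) + 21894)*(29624 + 1/(-35413 - 24599)) = (1/(50 + 2*1) + 21894)*(29624 + 1/(-35413 - 24599)) = (1/(50 + 2) + 21894)*(29624 + 1/(-60012)) = (1/52 + 21894)*(29624 - 1/60012) = (1/52 + 21894)*(1777795487/60012) = (1138489/52)*(1777795487/60012) = 155692354323011/240048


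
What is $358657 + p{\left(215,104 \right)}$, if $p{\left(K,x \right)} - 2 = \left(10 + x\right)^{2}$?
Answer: $371655$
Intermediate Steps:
$p{\left(K,x \right)} = 2 + \left(10 + x\right)^{2}$
$358657 + p{\left(215,104 \right)} = 358657 + \left(2 + \left(10 + 104\right)^{2}\right) = 358657 + \left(2 + 114^{2}\right) = 358657 + \left(2 + 12996\right) = 358657 + 12998 = 371655$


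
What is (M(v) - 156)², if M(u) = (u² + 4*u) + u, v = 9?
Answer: 900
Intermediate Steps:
M(u) = u² + 5*u
(M(v) - 156)² = (9*(5 + 9) - 156)² = (9*14 - 156)² = (126 - 156)² = (-30)² = 900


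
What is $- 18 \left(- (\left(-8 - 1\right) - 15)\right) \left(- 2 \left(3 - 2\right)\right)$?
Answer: $864$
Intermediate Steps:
$- 18 \left(- (\left(-8 - 1\right) - 15)\right) \left(- 2 \left(3 - 2\right)\right) = - 18 \left(- (-9 - 15)\right) \left(\left(-2\right) 1\right) = - 18 \left(\left(-1\right) \left(-24\right)\right) \left(-2\right) = \left(-18\right) 24 \left(-2\right) = \left(-432\right) \left(-2\right) = 864$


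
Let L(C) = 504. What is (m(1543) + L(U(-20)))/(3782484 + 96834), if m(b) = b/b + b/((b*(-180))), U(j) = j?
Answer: 90899/698277240 ≈ 0.00013018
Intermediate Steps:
m(b) = 179/180 (m(b) = 1 + b/((-180*b)) = 1 + b*(-1/(180*b)) = 1 - 1/180 = 179/180)
(m(1543) + L(U(-20)))/(3782484 + 96834) = (179/180 + 504)/(3782484 + 96834) = (90899/180)/3879318 = (90899/180)*(1/3879318) = 90899/698277240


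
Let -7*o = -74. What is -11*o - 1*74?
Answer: -1332/7 ≈ -190.29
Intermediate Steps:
o = 74/7 (o = -⅐*(-74) = 74/7 ≈ 10.571)
-11*o - 1*74 = -11*74/7 - 1*74 = -814/7 - 74 = -1332/7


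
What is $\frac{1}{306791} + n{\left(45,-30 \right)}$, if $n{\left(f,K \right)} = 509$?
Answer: $\frac{156156620}{306791} \approx 509.0$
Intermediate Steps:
$\frac{1}{306791} + n{\left(45,-30 \right)} = \frac{1}{306791} + 509 = \frac{156156620}{306791}$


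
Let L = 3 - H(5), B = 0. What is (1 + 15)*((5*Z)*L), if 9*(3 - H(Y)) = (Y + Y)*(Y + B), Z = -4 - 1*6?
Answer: -40000/9 ≈ -4444.4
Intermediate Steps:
Z = -10 (Z = -4 - 6 = -10)
H(Y) = 3 - 2*Y**2/9 (H(Y) = 3 - (Y + Y)*(Y + 0)/9 = 3 - 2*Y*Y/9 = 3 - 2*Y**2/9)
L = 50/9 (L = 3 - (3 - 2/9*5**2) = 3 - (3 - 2/9*25) = 3 - (3 - 50/9) = 3 - 1*(-23/9) = 3 + 23/9 = 50/9 ≈ 5.5556)
(1 + 15)*((5*Z)*L) = (1 + 15)*((5*(-10))*(50/9)) = 16*(-50*50/9) = 16*(-2500/9) = -40000/9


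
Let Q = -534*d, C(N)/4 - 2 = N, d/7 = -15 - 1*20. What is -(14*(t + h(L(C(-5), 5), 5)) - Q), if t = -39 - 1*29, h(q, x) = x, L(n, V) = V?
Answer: 131712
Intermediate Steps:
d = -245 (d = 7*(-15 - 1*20) = 7*(-15 - 20) = 7*(-35) = -245)
C(N) = 8 + 4*N
t = -68 (t = -39 - 29 = -68)
Q = 130830 (Q = -534*(-245) = 130830)
-(14*(t + h(L(C(-5), 5), 5)) - Q) = -(14*(-68 + 5) - 1*130830) = -(14*(-63) - 130830) = -(-882 - 130830) = -1*(-131712) = 131712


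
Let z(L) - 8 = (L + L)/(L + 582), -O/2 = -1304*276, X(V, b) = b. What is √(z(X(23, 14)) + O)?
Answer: √15980636059/149 ≈ 848.42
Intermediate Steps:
O = 719808 (O = -(-2608)*276 = -2*(-359904) = 719808)
z(L) = 8 + 2*L/(582 + L) (z(L) = 8 + (L + L)/(L + 582) = 8 + (2*L)/(582 + L) = 8 + 2*L/(582 + L))
√(z(X(23, 14)) + O) = √(2*(2328 + 5*14)/(582 + 14) + 719808) = √(2*(2328 + 70)/596 + 719808) = √(2*(1/596)*2398 + 719808) = √(1199/149 + 719808) = √(107252591/149) = √15980636059/149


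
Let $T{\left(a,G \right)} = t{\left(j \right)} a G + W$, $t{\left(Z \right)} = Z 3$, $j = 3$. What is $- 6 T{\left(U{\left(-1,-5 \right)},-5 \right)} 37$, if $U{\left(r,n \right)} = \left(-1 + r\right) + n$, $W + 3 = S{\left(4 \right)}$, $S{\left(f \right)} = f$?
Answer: $-70152$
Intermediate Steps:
$W = 1$ ($W = -3 + 4 = 1$)
$t{\left(Z \right)} = 3 Z$
$U{\left(r,n \right)} = -1 + n + r$
$T{\left(a,G \right)} = 1 + 9 G a$ ($T{\left(a,G \right)} = 3 \cdot 3 a G + 1 = 9 a G + 1 = 9 G a + 1 = 1 + 9 G a$)
$- 6 T{\left(U{\left(-1,-5 \right)},-5 \right)} 37 = - 6 \left(1 + 9 \left(-5\right) \left(-1 - 5 - 1\right)\right) 37 = - 6 \left(1 + 9 \left(-5\right) \left(-7\right)\right) 37 = - 6 \left(1 + 315\right) 37 = \left(-6\right) 316 \cdot 37 = \left(-1896\right) 37 = -70152$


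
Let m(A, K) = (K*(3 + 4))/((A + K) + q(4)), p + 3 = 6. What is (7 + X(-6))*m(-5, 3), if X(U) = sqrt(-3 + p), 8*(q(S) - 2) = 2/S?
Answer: 2352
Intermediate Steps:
p = 3 (p = -3 + 6 = 3)
q(S) = 2 + 1/(4*S) (q(S) = 2 + (2/S)/8 = 2 + 1/(4*S))
X(U) = 0 (X(U) = sqrt(-3 + 3) = sqrt(0) = 0)
m(A, K) = 7*K/(33/16 + A + K) (m(A, K) = (K*(3 + 4))/((A + K) + (2 + (1/4)/4)) = (K*7)/((A + K) + (2 + (1/4)*(1/4))) = (7*K)/((A + K) + (2 + 1/16)) = (7*K)/((A + K) + 33/16) = (7*K)/(33/16 + A + K) = 7*K/(33/16 + A + K))
(7 + X(-6))*m(-5, 3) = (7 + 0)*(112*3/(33 + 16*(-5) + 16*3)) = 7*(112*3/(33 - 80 + 48)) = 7*(112*3/1) = 7*(112*3*1) = 7*336 = 2352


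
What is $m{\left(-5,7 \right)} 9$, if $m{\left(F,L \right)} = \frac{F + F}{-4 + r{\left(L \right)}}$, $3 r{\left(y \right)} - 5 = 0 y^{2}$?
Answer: $\frac{270}{7} \approx 38.571$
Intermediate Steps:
$r{\left(y \right)} = \frac{5}{3}$ ($r{\left(y \right)} = \frac{5}{3} + \frac{0 y^{2}}{3} = \frac{5}{3} + \frac{1}{3} \cdot 0 = \frac{5}{3} + 0 = \frac{5}{3}$)
$m{\left(F,L \right)} = - \frac{6 F}{7}$ ($m{\left(F,L \right)} = \frac{F + F}{-4 + \frac{5}{3}} = \frac{2 F}{- \frac{7}{3}} = 2 F \left(- \frac{3}{7}\right) = - \frac{6 F}{7}$)
$m{\left(-5,7 \right)} 9 = \left(- \frac{6}{7}\right) \left(-5\right) 9 = \frac{30}{7} \cdot 9 = \frac{270}{7}$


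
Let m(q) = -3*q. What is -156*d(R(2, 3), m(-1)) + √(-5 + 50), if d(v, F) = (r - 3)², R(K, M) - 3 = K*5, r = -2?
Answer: -3900 + 3*√5 ≈ -3893.3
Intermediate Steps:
R(K, M) = 3 + 5*K (R(K, M) = 3 + K*5 = 3 + 5*K)
d(v, F) = 25 (d(v, F) = (-2 - 3)² = (-5)² = 25)
-156*d(R(2, 3), m(-1)) + √(-5 + 50) = -156*25 + √(-5 + 50) = -3900 + √45 = -3900 + 3*√5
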